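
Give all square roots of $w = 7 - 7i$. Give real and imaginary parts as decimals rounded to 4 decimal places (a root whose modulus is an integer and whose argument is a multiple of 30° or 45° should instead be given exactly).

|w| = sqrt(98) ≈ 9.899495, arg(w) = 315°
Root modulus = sqrt(98)^(1/2) ≈ 3.146346
Root arguments: θ_k = (315° + 360°k)/2 for k = 0, 1, ..., 1
Compute each root as (root modulus)(cos θ_k + i sin θ_k) using full-precision intermediates, then round to 4 decimal places.
Roots: -2.9068 + 1.2041i, 2.9068 - 1.2041i


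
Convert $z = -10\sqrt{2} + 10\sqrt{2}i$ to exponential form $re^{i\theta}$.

r = |z| = sqrt((-10*sqrt(2))^2 + (10*sqrt(2))^2) = sqrt(200 + 200) = sqrt(400) = 20
θ = arctan(b/a) = arctan(14.1421/-14.1421) (quadrant-adjusted) = 135° = 3π/4
z = 20e^(i*3π/4)


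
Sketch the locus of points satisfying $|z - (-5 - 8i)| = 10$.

|z - z0| = r describes a circle centered at z0 with radius r
Here z0 = -5 - 8i and r = 10
Locus: Circle centered at (-5, -8) with radius 10


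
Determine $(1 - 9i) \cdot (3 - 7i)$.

(a1*a2 - b1*b2) + (a1*b2 + b1*a2)i
= (3 - 63) + (-7 + (-27))i
= -60 - 34i


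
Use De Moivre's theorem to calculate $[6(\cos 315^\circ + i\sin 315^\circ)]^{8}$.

By De Moivre: z^n = r^n(cos(nθ) + i sin(nθ))
= 6^8(cos(8*315°) + i sin(8*315°))
= 1679616(cos 0° + i sin 0°)
= 1679616


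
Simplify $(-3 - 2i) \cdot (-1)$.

(a1*a2 - b1*b2) + (a1*b2 + b1*a2)i
= (3 - 0) + (0 + 2)i
= 3 + 2i


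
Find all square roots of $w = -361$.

|w| = 361, arg(w) = 180°
Root modulus = 361^(1/2) = 19
Root arguments: θ_k = (180° + 360°k)/2 for k = 0, 1, ..., 1
Roots: 19i, -19i


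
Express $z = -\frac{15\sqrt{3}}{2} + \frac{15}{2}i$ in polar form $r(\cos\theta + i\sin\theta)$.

r = |z| = sqrt(a^2 + b^2) = sqrt((-15*sqrt(3)/2)^2 + (15/2)^2) = sqrt(675/4 + 225/4) = sqrt(225) = 15
θ = arctan(b/a) = arctan(7.5/-12.9904) (quadrant-adjusted) = 150°
z = 15(cos 150° + i sin 150°)


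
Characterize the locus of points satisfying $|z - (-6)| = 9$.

|z - z0| = r describes a circle centered at z0 with radius r
Here z0 = -6 and r = 9
Locus: Circle centered at (-6, 0) with radius 9


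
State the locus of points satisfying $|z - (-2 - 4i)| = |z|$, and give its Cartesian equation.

|z - z1| = |z - z2| means z is equidistant from z1 and z2,
i.e. the perpendicular bisector of the segment from (-2, -4) to (0, 0) (midpoint (-1, -2)).
With z = x + yi, square both sides:
(x - (-2))^2 + (y - (-4))^2 = (x - 0)^2 + (y - 0)^2
The x^2 and y^2 terms cancel: 4x + 8y = 0 - 20 = -20
Simplify: x + 2y = -5
Locus: Perpendicular bisector of the segment from (-2, -4) to (0, 0): the line x + 2y = -5


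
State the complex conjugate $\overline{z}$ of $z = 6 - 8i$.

If z = a + bi, then conjugate(z) = a - bi
conjugate(6 - 8i) = 6 + 8i


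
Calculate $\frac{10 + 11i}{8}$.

Divisor is real, so divide each part by 8:
= 5/4 + (11/8)i


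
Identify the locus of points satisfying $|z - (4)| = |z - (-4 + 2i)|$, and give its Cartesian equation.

|z - z1| = |z - z2| means z is equidistant from z1 and z2,
i.e. the perpendicular bisector of the segment from (4, 0) to (-4, 2) (midpoint (0, 1)).
With z = x + yi, square both sides:
(x - 4)^2 + (y - 0)^2 = (x - (-4))^2 + (y - 2)^2
The x^2 and y^2 terms cancel: -16x + 4y = 20 - 16 = 4
Simplify: 4x - y = -1
Locus: Perpendicular bisector of the segment from (4, 0) to (-4, 2): the line 4x - y = -1


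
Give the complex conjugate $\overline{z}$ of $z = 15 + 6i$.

If z = a + bi, then conjugate(z) = a - bi
conjugate(15 + 6i) = 15 - 6i


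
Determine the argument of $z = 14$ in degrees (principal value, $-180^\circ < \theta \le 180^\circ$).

b = 0 and a > 0, so z lies on the positive real axis: θ = 0°


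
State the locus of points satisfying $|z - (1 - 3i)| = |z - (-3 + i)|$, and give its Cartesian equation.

|z - z1| = |z - z2| means z is equidistant from z1 and z2,
i.e. the perpendicular bisector of the segment from (1, -3) to (-3, 1) (midpoint (-1, -1)).
With z = x + yi, square both sides:
(x - 1)^2 + (y - (-3))^2 = (x - (-3))^2 + (y - 1)^2
The x^2 and y^2 terms cancel: -8x + 8y = 10 - 10 = 0
Simplify: x - y = 0
Locus: Perpendicular bisector of the segment from (1, -3) to (-3, 1): the line x - y = 0


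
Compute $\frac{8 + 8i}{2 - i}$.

Multiply numerator and denominator by conjugate (2 + i):
= (8 + 8i)(2 + i) / (2^2 + (-1)^2)
= (8 + 24i) / 5
= 8/5 + (24/5)i


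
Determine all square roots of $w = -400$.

|w| = 400, arg(w) = 180°
Root modulus = 400^(1/2) = 20
Root arguments: θ_k = (180° + 360°k)/2 for k = 0, 1, ..., 1
Roots: 20i, -20i


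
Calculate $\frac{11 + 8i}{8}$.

Divisor is real, so divide each part by 8:
= 11/8 + i


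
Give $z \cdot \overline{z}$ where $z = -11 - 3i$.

z * conjugate(z) = |z|^2 = a^2 + b^2
= (-11)^2 + (-3)^2 = 130


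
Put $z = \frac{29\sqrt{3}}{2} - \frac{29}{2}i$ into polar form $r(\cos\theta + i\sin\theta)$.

r = |z| = sqrt(a^2 + b^2) = sqrt((29*sqrt(3)/2)^2 + (-29/2)^2) = sqrt(2523/4 + 841/4) = sqrt(841) = 29
θ = arctan(b/a) = arctan(-14.5/25.1147) (quadrant-adjusted) = 330°
z = 29(cos 330° + i sin 330°)


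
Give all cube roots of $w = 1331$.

|w| = 1331, arg(w) = 0°
Root modulus = 1331^(1/3) = 11
Root arguments: θ_k = (0° + 360°k)/3 for k = 0, 1, ..., 2
Roots: 11, -11/2 + (11*sqrt(3)/2)i, -11/2 - (11*sqrt(3)/2)i


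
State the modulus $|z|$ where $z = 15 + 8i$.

|z| = sqrt(a^2 + b^2) = sqrt(15^2 + 8^2) = sqrt(289) = 17


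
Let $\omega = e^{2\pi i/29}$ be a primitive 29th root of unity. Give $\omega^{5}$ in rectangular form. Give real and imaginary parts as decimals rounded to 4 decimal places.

ω^5 = e^(2πi·5/29) = e^(i·10π/29)
= cos(10π/29) + i sin(10π/29)
= 0.4684 + 0.8835i


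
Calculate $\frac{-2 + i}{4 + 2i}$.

Multiply numerator and denominator by conjugate (4 - 2i):
= (-2 + i)(4 - 2i) / (4^2 + 2^2)
= (-6 + 8i) / 20
Divide through by 2: (-3 + 4i) / 10
= -3/10 + (2/5)i


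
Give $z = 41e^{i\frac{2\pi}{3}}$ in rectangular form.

a = r cos θ = 41 * -1/2 = -41/2
b = r sin θ = 41 * sqrt(3)/2 = 41*sqrt(3)/2
z = -41/2 + (41*sqrt(3)/2)i


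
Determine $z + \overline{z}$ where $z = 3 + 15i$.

z + conjugate(z) = (a + bi) + (a - bi) = 2a
= 2 * 3 = 6


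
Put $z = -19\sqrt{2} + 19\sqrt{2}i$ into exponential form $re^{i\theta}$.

r = |z| = sqrt((-19*sqrt(2))^2 + (19*sqrt(2))^2) = sqrt(722 + 722) = sqrt(1444) = 38
θ = arctan(b/a) = arctan(26.8701/-26.8701) (quadrant-adjusted) = 135° = 3π/4
z = 38e^(i*3π/4)


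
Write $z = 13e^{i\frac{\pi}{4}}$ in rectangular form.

a = r cos θ = 13 * sqrt(2)/2 = 13*sqrt(2)/2
b = r sin θ = 13 * sqrt(2)/2 = 13*sqrt(2)/2
z = 13*sqrt(2)/2 + (13*sqrt(2)/2)i


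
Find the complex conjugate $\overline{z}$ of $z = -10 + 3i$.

If z = a + bi, then conjugate(z) = a - bi
conjugate(-10 + 3i) = -10 - 3i


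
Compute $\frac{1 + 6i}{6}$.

Divisor is real, so divide each part by 6:
= 1/6 + i


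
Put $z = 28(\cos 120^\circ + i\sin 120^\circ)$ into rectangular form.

a = r cos θ = 28 * -1/2 = -14
b = r sin θ = 28 * sqrt(3)/2 = 14*sqrt(3)
z = -14 + 14*sqrt(3)i


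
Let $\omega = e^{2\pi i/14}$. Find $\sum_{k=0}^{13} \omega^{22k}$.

Let ζ = ω^22 = e^(2πi·22/14). Since 14 ∤ 22, ζ ≠ 1.
Sum = Σ_{k=0}^{13} ζ^k = (ζ^14 - 1)/(ζ - 1) = (ω^{22·14} - 1)/(ζ - 1) = (1 - 1)/(ζ - 1) = 0


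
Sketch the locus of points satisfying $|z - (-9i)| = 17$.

|z - z0| = r describes a circle centered at z0 with radius r
Here z0 = -9i and r = 17
Locus: Circle centered at (0, -9) with radius 17


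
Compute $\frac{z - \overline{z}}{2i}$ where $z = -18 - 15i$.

z - conjugate(z) = 2bi
(z - conjugate(z))/(2i) = 2bi/(2i) = b = -15


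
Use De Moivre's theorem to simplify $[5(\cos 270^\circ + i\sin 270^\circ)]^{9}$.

By De Moivre: z^n = r^n(cos(nθ) + i sin(nθ))
= 5^9(cos(9*270°) + i sin(9*270°))
= 1953125(cos 270° + i sin 270°)
= -1953125i


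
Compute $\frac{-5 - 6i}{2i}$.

Multiply numerator and denominator by conjugate (-2i):
= (-5 - 6i)(-2i) / (0^2 + 2^2)
= (-12 + 10i) / 4
Divide through by 2: (-6 + 5i) / 2
= -3 + (5/2)i


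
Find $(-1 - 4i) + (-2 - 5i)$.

(-1 + (-2)) + (-4 + (-5))i = -3 - 9i


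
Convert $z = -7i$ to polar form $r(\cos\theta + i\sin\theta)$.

r = |z| = sqrt(a^2 + b^2) = sqrt((0)^2 + (-7)^2) = sqrt(0 + 49) = sqrt(49) = 7
a = 0 and b < 0, so z lies on the negative imaginary axis: θ = 270°
z = 7(cos 270° + i sin 270°)


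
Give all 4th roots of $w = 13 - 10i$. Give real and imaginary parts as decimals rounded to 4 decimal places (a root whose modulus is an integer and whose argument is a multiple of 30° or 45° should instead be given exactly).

|w| = sqrt(269) ≈ 16.401219, arg(w) ≈ 322.431408°
Root modulus = sqrt(269)^(1/4) ≈ 2.012422
Root arguments: θ_k = (arg(w) + 360°k)/4 for k = 0, 1, ..., 3
Compute each root as (root modulus)(cos θ_k + i sin θ_k) using full-precision intermediates, then round to 4 decimal places.
Roots: 0.3284 + 1.9854i, -1.9854 + 0.3284i, -0.3284 - 1.9854i, 1.9854 - 0.3284i


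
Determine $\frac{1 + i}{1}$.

Divisor is real, so divide each part by 1:
= 1 + i


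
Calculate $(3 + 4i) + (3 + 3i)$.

(3 + 3) + (4 + 3)i = 6 + 7i


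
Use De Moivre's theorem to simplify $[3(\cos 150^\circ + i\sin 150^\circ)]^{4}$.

By De Moivre: z^n = r^n(cos(nθ) + i sin(nθ))
= 3^4(cos(4*150°) + i sin(4*150°))
= 81(cos 240° + i sin 240°)
= -81/2 - (81*sqrt(3)/2)i


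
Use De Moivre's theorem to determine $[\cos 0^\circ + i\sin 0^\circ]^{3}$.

By De Moivre: z^n = r^n(cos(nθ) + i sin(nθ))
= 1^3(cos(3*0°) + i sin(3*0°))
= 1(cos 0° + i sin 0°)
= 1


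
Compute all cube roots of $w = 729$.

|w| = 729, arg(w) = 0°
Root modulus = 729^(1/3) = 9
Root arguments: θ_k = (0° + 360°k)/3 for k = 0, 1, ..., 2
Roots: 9, -9/2 + (9*sqrt(3)/2)i, -9/2 - (9*sqrt(3)/2)i


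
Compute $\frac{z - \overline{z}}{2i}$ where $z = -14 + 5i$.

z - conjugate(z) = 2bi
(z - conjugate(z))/(2i) = 2bi/(2i) = b = 5


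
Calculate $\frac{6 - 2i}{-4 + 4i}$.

Multiply numerator and denominator by conjugate (-4 - 4i):
= (6 - 2i)(-4 - 4i) / ((-4)^2 + 4^2)
= (-32 - 16i) / 32
Divide through by 16: (-2 - i) / 2
= -1 - (1/2)i


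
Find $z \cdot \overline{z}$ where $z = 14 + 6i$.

z * conjugate(z) = |z|^2 = a^2 + b^2
= 14^2 + 6^2 = 232


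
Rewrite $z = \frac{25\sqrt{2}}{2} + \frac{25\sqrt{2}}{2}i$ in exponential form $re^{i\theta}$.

r = |z| = sqrt((25*sqrt(2)/2)^2 + (25*sqrt(2)/2)^2) = sqrt(625/2 + 625/2) = sqrt(625) = 25
θ = arctan(b/a) = arctan(17.6777/17.6777) (quadrant-adjusted) = 45° = π/4
z = 25e^(i*π/4)


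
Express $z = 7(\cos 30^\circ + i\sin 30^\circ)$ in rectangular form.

a = r cos θ = 7 * sqrt(3)/2 = 7*sqrt(3)/2
b = r sin θ = 7 * 1/2 = 7/2
z = 7*sqrt(3)/2 + (7/2)i


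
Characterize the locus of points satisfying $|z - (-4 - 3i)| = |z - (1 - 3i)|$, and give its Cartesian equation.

|z - z1| = |z - z2| means z is equidistant from z1 and z2,
i.e. the perpendicular bisector of the segment from (-4, -3) to (1, -3) (midpoint (-3/2, -3)).
With z = x + yi, square both sides:
(x - (-4))^2 + (y - (-3))^2 = (x - 1)^2 + (y - (-3))^2
The x^2 and y^2 terms cancel: 10x + 0y = 10 - 25 = -15
Simplify: x = -3/2
Locus: Perpendicular bisector of the segment from (-4, -3) to (1, -3): the line x = -3/2


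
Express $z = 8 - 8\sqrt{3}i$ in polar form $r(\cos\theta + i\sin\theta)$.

r = |z| = sqrt(a^2 + b^2) = sqrt((8)^2 + (-8*sqrt(3))^2) = sqrt(64 + 192) = sqrt(256) = 16
θ = arctan(b/a) = arctan(-13.8564/8) (quadrant-adjusted) = 300°
z = 16(cos 300° + i sin 300°)


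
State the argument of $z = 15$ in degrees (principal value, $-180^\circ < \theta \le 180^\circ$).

b = 0 and a > 0, so z lies on the positive real axis: θ = 0°


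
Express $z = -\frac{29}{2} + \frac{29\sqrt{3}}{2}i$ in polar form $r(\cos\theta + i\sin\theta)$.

r = |z| = sqrt(a^2 + b^2) = sqrt((-29/2)^2 + (29*sqrt(3)/2)^2) = sqrt(841/4 + 2523/4) = sqrt(841) = 29
θ = arctan(b/a) = arctan(25.1147/-14.5) (quadrant-adjusted) = 120°
z = 29(cos 120° + i sin 120°)


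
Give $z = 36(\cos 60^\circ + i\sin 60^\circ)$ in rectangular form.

a = r cos θ = 36 * 1/2 = 18
b = r sin θ = 36 * sqrt(3)/2 = 18*sqrt(3)
z = 18 + 18*sqrt(3)i


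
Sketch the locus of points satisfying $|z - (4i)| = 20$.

|z - z0| = r describes a circle centered at z0 with radius r
Here z0 = 4i and r = 20
Locus: Circle centered at (0, 4) with radius 20


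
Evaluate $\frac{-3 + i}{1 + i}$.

Multiply numerator and denominator by conjugate (1 - i):
= (-3 + i)(1 - i) / (1^2 + 1^2)
= (-2 + 4i) / 2
= -1 + 2i


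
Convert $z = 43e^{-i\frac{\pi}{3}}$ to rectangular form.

a = r cos θ = 43 * 1/2 = 43/2
b = r sin θ = 43 * -sqrt(3)/2 = -43*sqrt(3)/2
z = 43/2 - (43*sqrt(3)/2)i


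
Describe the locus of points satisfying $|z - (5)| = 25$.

|z - z0| = r describes a circle centered at z0 with radius r
Here z0 = 5 and r = 25
Locus: Circle centered at (5, 0) with radius 25


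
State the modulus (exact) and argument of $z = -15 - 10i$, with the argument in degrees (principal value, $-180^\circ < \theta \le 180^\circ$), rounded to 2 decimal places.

|z| = sqrt((-15)^2 + (-10)^2) = sqrt(325)
arg(z) = arctan(b/a) = arctan(-10/-15) (quadrant-adjusted) = -146.31°


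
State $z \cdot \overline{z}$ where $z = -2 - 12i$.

z * conjugate(z) = |z|^2 = a^2 + b^2
= (-2)^2 + (-12)^2 = 148


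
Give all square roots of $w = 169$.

|w| = 169, arg(w) = 0°
Root modulus = 169^(1/2) = 13
Root arguments: θ_k = (0° + 360°k)/2 for k = 0, 1, ..., 1
Roots: 13, -13


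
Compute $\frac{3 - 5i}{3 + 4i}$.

Multiply numerator and denominator by conjugate (3 - 4i):
= (3 - 5i)(3 - 4i) / (3^2 + 4^2)
= (-11 - 27i) / 25
= -11/25 - (27/25)i


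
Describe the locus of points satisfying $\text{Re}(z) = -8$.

Re(z) = x where z = x + yi; the equation x = -8 is satisfied by all points with that x-coordinate
Locus: Vertical line x = -8


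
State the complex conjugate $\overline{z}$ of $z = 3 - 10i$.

If z = a + bi, then conjugate(z) = a - bi
conjugate(3 - 10i) = 3 + 10i


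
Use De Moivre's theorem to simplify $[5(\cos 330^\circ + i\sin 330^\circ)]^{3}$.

By De Moivre: z^n = r^n(cos(nθ) + i sin(nθ))
= 5^3(cos(3*330°) + i sin(3*330°))
= 125(cos 270° + i sin 270°)
= -125i


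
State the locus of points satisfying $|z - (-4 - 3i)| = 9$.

|z - z0| = r describes a circle centered at z0 with radius r
Here z0 = -4 - 3i and r = 9
Locus: Circle centered at (-4, -3) with radius 9


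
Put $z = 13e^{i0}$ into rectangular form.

a = r cos θ = 13 * 1 = 13
b = r sin θ = 13 * 0 = 0
z = 13


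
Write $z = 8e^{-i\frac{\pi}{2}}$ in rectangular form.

a = r cos θ = 8 * 0 = 0
b = r sin θ = 8 * -1 = -8
z = -8i


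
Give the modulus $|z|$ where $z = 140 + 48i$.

|z| = sqrt(a^2 + b^2) = sqrt(140^2 + 48^2) = sqrt(21904) = 148


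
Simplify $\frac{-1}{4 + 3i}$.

Multiply numerator and denominator by conjugate (4 - 3i):
= (-1)(4 - 3i) / (4^2 + 3^2)
= (-4 + 3i) / 25
= -4/25 + (3/25)i


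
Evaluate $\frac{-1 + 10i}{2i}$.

Multiply numerator and denominator by conjugate (-2i):
= (-1 + 10i)(-2i) / (0^2 + 2^2)
= (20 + 2i) / 4
Divide through by 2: (10 + i) / 2
= 5 + (1/2)i


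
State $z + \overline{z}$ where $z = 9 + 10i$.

z + conjugate(z) = (a + bi) + (a - bi) = 2a
= 2 * 9 = 18


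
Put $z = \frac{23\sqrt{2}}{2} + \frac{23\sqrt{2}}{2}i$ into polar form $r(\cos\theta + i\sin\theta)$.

r = |z| = sqrt(a^2 + b^2) = sqrt((23*sqrt(2)/2)^2 + (23*sqrt(2)/2)^2) = sqrt(529/2 + 529/2) = sqrt(529) = 23
θ = arctan(b/a) = arctan(16.2635/16.2635) (quadrant-adjusted) = 45°
z = 23(cos 45° + i sin 45°)


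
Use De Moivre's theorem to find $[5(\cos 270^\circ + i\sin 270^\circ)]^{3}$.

By De Moivre: z^n = r^n(cos(nθ) + i sin(nθ))
= 5^3(cos(3*270°) + i sin(3*270°))
= 125(cos 90° + i sin 90°)
= 125i


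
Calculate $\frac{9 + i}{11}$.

Divisor is real, so divide each part by 11:
= 9/11 + (1/11)i


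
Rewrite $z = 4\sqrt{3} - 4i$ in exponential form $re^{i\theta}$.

r = |z| = sqrt((4*sqrt(3))^2 + (-4)^2) = sqrt(48 + 16) = sqrt(64) = 8
θ = arctan(b/a) = arctan(-4/6.9282) (quadrant-adjusted) = -30° = -π/6
z = 8e^(-i*π/6)


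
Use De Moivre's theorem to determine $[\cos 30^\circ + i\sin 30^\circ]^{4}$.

By De Moivre: z^n = r^n(cos(nθ) + i sin(nθ))
= 1^4(cos(4*30°) + i sin(4*30°))
= 1(cos 120° + i sin 120°)
= -1/2 + (sqrt(3)/2)i


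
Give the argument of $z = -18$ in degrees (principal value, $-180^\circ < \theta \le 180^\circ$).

b = 0 and a < 0, so z lies on the negative real axis: θ = 180°


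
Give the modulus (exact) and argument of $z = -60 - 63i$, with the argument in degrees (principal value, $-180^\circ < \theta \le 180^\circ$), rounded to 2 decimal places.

|z| = sqrt((-60)^2 + (-63)^2) = 87
arg(z) = arctan(b/a) = arctan(-63/-60) (quadrant-adjusted) = -133.60°


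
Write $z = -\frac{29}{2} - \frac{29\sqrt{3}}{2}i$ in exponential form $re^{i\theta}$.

r = |z| = sqrt((-29/2)^2 + (-29*sqrt(3)/2)^2) = sqrt(841/4 + 2523/4) = sqrt(841) = 29
θ = arctan(b/a) = arctan(-25.1147/-14.5) (quadrant-adjusted) = -120° = -2π/3
z = 29e^(-i*2π/3)


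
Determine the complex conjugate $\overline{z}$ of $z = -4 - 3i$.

If z = a + bi, then conjugate(z) = a - bi
conjugate(-4 - 3i) = -4 + 3i


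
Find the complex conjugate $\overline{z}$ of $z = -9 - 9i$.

If z = a + bi, then conjugate(z) = a - bi
conjugate(-9 - 9i) = -9 + 9i


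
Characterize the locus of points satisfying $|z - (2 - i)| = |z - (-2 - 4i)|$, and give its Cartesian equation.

|z - z1| = |z - z2| means z is equidistant from z1 and z2,
i.e. the perpendicular bisector of the segment from (2, -1) to (-2, -4) (midpoint (0, -5/2)).
With z = x + yi, square both sides:
(x - 2)^2 + (y - (-1))^2 = (x - (-2))^2 + (y - (-4))^2
The x^2 and y^2 terms cancel: -8x + (-6)y = 20 - 5 = 15
Simplify: 8x + 6y = -15
Locus: Perpendicular bisector of the segment from (2, -1) to (-2, -4): the line 8x + 6y = -15


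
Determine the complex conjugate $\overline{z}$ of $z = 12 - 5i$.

If z = a + bi, then conjugate(z) = a - bi
conjugate(12 - 5i) = 12 + 5i


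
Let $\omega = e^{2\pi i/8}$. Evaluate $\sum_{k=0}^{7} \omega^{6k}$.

Let ζ = ω^6 = e^(2πi·6/8). Since 8 ∤ 6, ζ ≠ 1.
Sum = Σ_{k=0}^{7} ζ^k = (ζ^8 - 1)/(ζ - 1) = (ω^{6·8} - 1)/(ζ - 1) = (1 - 1)/(ζ - 1) = 0


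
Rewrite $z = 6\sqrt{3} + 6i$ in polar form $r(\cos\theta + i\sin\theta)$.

r = |z| = sqrt(a^2 + b^2) = sqrt((6*sqrt(3))^2 + (6)^2) = sqrt(108 + 36) = sqrt(144) = 12
θ = arctan(b/a) = arctan(6/10.3923) (quadrant-adjusted) = 30°
z = 12(cos 30° + i sin 30°)


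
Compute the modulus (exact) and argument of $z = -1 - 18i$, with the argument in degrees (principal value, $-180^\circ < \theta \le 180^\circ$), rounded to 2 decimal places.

|z| = sqrt((-1)^2 + (-18)^2) = sqrt(325)
arg(z) = arctan(b/a) = arctan(-18/-1) (quadrant-adjusted) = -93.18°


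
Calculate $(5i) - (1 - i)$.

(0 - 1) + (5 - (-1))i = -1 + 6i


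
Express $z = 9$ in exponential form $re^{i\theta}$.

r = |z| = sqrt((9)^2 + (0)^2) = sqrt(81 + 0) = sqrt(81) = 9
b = 0 and a > 0, so z lies on the positive real axis: θ = 0
z = 9e^(i*0) = 9


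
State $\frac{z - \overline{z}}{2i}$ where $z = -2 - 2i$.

z - conjugate(z) = 2bi
(z - conjugate(z))/(2i) = 2bi/(2i) = b = -2


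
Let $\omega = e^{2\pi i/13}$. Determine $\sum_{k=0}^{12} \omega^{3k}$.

Let ζ = ω^3 = e^(2πi·3/13). Since 13 ∤ 3, ζ ≠ 1.
Sum = Σ_{k=0}^{12} ζ^k = (ζ^13 - 1)/(ζ - 1) = (ω^{3·13} - 1)/(ζ - 1) = (1 - 1)/(ζ - 1) = 0


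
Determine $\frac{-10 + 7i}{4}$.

Divisor is real, so divide each part by 4:
= -5/2 + (7/4)i


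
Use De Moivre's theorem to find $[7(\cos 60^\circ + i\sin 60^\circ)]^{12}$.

By De Moivre: z^n = r^n(cos(nθ) + i sin(nθ))
= 7^12(cos(12*60°) + i sin(12*60°))
= 13841287201(cos 0° + i sin 0°)
= 13841287201


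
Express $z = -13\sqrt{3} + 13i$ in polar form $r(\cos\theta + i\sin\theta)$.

r = |z| = sqrt(a^2 + b^2) = sqrt((-13*sqrt(3))^2 + (13)^2) = sqrt(507 + 169) = sqrt(676) = 26
θ = arctan(b/a) = arctan(13/-22.5167) (quadrant-adjusted) = 150°
z = 26(cos 150° + i sin 150°)


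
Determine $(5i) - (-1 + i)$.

(0 - (-1)) + (5 - 1)i = 1 + 4i


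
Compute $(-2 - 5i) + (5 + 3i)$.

(-2 + 5) + (-5 + 3)i = 3 - 2i


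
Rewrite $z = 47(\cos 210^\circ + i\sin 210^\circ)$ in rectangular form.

a = r cos θ = 47 * -sqrt(3)/2 = -47*sqrt(3)/2
b = r sin θ = 47 * -1/2 = -47/2
z = -47*sqrt(3)/2 - (47/2)i


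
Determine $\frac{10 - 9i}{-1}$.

Divisor is real, so divide each part by -1:
= -10 + 9i


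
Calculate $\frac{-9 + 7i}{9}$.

Divisor is real, so divide each part by 9:
= -1 + (7/9)i


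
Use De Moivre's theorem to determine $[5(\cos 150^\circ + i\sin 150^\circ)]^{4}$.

By De Moivre: z^n = r^n(cos(nθ) + i sin(nθ))
= 5^4(cos(4*150°) + i sin(4*150°))
= 625(cos 240° + i sin 240°)
= -625/2 - (625*sqrt(3)/2)i


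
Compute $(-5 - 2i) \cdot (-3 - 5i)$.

(a1*a2 - b1*b2) + (a1*b2 + b1*a2)i
= (15 - 10) + (25 + 6)i
= 5 + 31i


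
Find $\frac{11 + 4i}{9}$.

Divisor is real, so divide each part by 9:
= 11/9 + (4/9)i


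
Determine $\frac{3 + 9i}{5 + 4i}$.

Multiply numerator and denominator by conjugate (5 - 4i):
= (3 + 9i)(5 - 4i) / (5^2 + 4^2)
= (51 + 33i) / 41
= 51/41 + (33/41)i


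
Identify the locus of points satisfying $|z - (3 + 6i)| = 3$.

|z - z0| = r describes a circle centered at z0 with radius r
Here z0 = 3 + 6i and r = 3
Locus: Circle centered at (3, 6) with radius 3


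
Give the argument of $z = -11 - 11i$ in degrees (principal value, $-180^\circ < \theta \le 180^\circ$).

θ = arctan(b/a) = arctan(-11/-11) (quadrant-adjusted) = -135°


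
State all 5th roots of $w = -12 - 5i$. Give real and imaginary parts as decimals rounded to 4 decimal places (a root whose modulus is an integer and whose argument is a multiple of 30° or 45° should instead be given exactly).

|w| = 13, arg(w) ≈ 202.619865°
Root modulus = 13^(1/5) ≈ 1.670278
Root arguments: θ_k = (arg(w) + 360°k)/5 for k = 0, 1, ..., 4
Compute each root as (root modulus)(cos θ_k + i sin θ_k) using full-precision intermediates, then round to 4 decimal places.
Roots: 1.2696 + 1.0853i, -0.6398 + 1.5429i, -1.6651 - 0.1317i, -0.3892 - 1.6243i, 1.4245 - 0.8721i


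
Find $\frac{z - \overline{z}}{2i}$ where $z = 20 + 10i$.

z - conjugate(z) = 2bi
(z - conjugate(z))/(2i) = 2bi/(2i) = b = 10


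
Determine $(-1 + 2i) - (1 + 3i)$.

(-1 - 1) + (2 - 3)i = -2 - i


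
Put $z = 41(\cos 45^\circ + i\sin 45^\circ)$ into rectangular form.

a = r cos θ = 41 * sqrt(2)/2 = 41*sqrt(2)/2
b = r sin θ = 41 * sqrt(2)/2 = 41*sqrt(2)/2
z = 41*sqrt(2)/2 + (41*sqrt(2)/2)i


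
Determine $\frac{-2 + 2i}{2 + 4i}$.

Multiply numerator and denominator by conjugate (2 - 4i):
= (-2 + 2i)(2 - 4i) / (2^2 + 4^2)
= (4 + 12i) / 20
Divide through by 4: (1 + 3i) / 5
= 1/5 + (3/5)i


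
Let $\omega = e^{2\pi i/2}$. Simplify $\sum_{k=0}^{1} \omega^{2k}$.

Since 2 divides 2, ω^2 = (ω^2)^1 = 1^1 = 1, so every term is 1.
Sum = 2 · 1 = 2


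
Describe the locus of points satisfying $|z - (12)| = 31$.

|z - z0| = r describes a circle centered at z0 with radius r
Here z0 = 12 and r = 31
Locus: Circle centered at (12, 0) with radius 31


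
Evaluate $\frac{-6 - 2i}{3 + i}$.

Multiply numerator and denominator by conjugate (3 - i):
= (-6 - 2i)(3 - i) / (3^2 + 1^2)
= (-20) / 10
= -2


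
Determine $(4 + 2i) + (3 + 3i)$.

(4 + 3) + (2 + 3)i = 7 + 5i


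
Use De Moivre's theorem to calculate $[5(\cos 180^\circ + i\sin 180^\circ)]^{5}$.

By De Moivre: z^n = r^n(cos(nθ) + i sin(nθ))
= 5^5(cos(5*180°) + i sin(5*180°))
= 3125(cos 180° + i sin 180°)
= -3125


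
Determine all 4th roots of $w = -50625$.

|w| = 50625, arg(w) = 180°
Root modulus = 50625^(1/4) = 15
Root arguments: θ_k = (180° + 360°k)/4 for k = 0, 1, ..., 3
Roots: 15*sqrt(2)/2 + (15*sqrt(2)/2)i, -15*sqrt(2)/2 + (15*sqrt(2)/2)i, -15*sqrt(2)/2 - (15*sqrt(2)/2)i, 15*sqrt(2)/2 - (15*sqrt(2)/2)i


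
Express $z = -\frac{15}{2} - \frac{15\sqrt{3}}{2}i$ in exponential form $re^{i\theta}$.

r = |z| = sqrt((-15/2)^2 + (-15*sqrt(3)/2)^2) = sqrt(225/4 + 675/4) = sqrt(225) = 15
θ = arctan(b/a) = arctan(-12.9904/-7.5) (quadrant-adjusted) = -120° = -2π/3
z = 15e^(-i*2π/3)


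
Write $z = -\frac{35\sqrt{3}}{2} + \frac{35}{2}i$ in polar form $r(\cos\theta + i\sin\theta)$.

r = |z| = sqrt(a^2 + b^2) = sqrt((-35*sqrt(3)/2)^2 + (35/2)^2) = sqrt(3675/4 + 1225/4) = sqrt(1225) = 35
θ = arctan(b/a) = arctan(17.5/-30.3109) (quadrant-adjusted) = 150°
z = 35(cos 150° + i sin 150°)


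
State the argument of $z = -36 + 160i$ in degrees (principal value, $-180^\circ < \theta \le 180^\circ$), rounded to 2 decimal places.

θ = arctan(b/a) = arctan(160/-36) (quadrant-adjusted) = 102.68°


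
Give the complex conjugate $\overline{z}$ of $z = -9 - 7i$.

If z = a + bi, then conjugate(z) = a - bi
conjugate(-9 - 7i) = -9 + 7i


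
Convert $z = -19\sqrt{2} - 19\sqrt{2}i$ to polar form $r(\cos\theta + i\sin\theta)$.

r = |z| = sqrt(a^2 + b^2) = sqrt((-19*sqrt(2))^2 + (-19*sqrt(2))^2) = sqrt(722 + 722) = sqrt(1444) = 38
θ = arctan(b/a) = arctan(-26.8701/-26.8701) (quadrant-adjusted) = 225°
z = 38(cos 225° + i sin 225°)


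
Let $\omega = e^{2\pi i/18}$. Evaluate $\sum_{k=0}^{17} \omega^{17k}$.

Let ζ = ω^17 = e^(2πi·17/18). Since 18 ∤ 17, ζ ≠ 1.
Sum = Σ_{k=0}^{17} ζ^k = (ζ^18 - 1)/(ζ - 1) = (ω^{17·18} - 1)/(ζ - 1) = (1 - 1)/(ζ - 1) = 0


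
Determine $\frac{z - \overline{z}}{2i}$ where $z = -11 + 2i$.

z - conjugate(z) = 2bi
(z - conjugate(z))/(2i) = 2bi/(2i) = b = 2


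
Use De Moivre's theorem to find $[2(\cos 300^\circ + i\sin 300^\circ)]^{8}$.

By De Moivre: z^n = r^n(cos(nθ) + i sin(nθ))
= 2^8(cos(8*300°) + i sin(8*300°))
= 256(cos 240° + i sin 240°)
= -128 - 128*sqrt(3)i


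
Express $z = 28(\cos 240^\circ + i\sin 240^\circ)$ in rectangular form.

a = r cos θ = 28 * -1/2 = -14
b = r sin θ = 28 * -sqrt(3)/2 = -14*sqrt(3)
z = -14 - 14*sqrt(3)i


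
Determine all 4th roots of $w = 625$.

|w| = 625, arg(w) = 0°
Root modulus = 625^(1/4) = 5
Root arguments: θ_k = (0° + 360°k)/4 for k = 0, 1, ..., 3
Roots: 5, 5i, -5, -5i


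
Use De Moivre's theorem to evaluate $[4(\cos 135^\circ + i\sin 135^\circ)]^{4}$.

By De Moivre: z^n = r^n(cos(nθ) + i sin(nθ))
= 4^4(cos(4*135°) + i sin(4*135°))
= 256(cos 180° + i sin 180°)
= -256


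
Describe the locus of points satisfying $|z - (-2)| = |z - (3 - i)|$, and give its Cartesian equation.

|z - z1| = |z - z2| means z is equidistant from z1 and z2,
i.e. the perpendicular bisector of the segment from (-2, 0) to (3, -1) (midpoint (1/2, -1/2)).
With z = x + yi, square both sides:
(x - (-2))^2 + (y - 0)^2 = (x - 3)^2 + (y - (-1))^2
The x^2 and y^2 terms cancel: 10x + (-2)y = 10 - 4 = 6
Simplify: 5x - y = 3
Locus: Perpendicular bisector of the segment from (-2, 0) to (3, -1): the line 5x - y = 3


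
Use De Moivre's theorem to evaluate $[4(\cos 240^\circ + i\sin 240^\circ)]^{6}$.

By De Moivre: z^n = r^n(cos(nθ) + i sin(nθ))
= 4^6(cos(6*240°) + i sin(6*240°))
= 4096(cos 0° + i sin 0°)
= 4096


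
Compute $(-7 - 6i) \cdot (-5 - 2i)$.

(a1*a2 - b1*b2) + (a1*b2 + b1*a2)i
= (35 - 12) + (14 + 30)i
= 23 + 44i


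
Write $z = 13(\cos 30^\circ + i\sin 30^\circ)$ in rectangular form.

a = r cos θ = 13 * sqrt(3)/2 = 13*sqrt(3)/2
b = r sin θ = 13 * 1/2 = 13/2
z = 13*sqrt(3)/2 + (13/2)i


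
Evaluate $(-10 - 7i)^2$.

(a + bi)^2 = a^2 - b^2 + 2abi
= (-10)^2 - (-7)^2 + 2*(-10)*(-7)i
= 51 + 140i


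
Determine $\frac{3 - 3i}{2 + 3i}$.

Multiply numerator and denominator by conjugate (2 - 3i):
= (3 - 3i)(2 - 3i) / (2^2 + 3^2)
= (-3 - 15i) / 13
= -3/13 - (15/13)i


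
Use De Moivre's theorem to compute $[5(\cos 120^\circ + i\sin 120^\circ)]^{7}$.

By De Moivre: z^n = r^n(cos(nθ) + i sin(nθ))
= 5^7(cos(7*120°) + i sin(7*120°))
= 78125(cos 120° + i sin 120°)
= -78125/2 + (78125*sqrt(3)/2)i


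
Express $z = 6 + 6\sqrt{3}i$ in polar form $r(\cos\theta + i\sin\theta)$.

r = |z| = sqrt(a^2 + b^2) = sqrt((6)^2 + (6*sqrt(3))^2) = sqrt(36 + 108) = sqrt(144) = 12
θ = arctan(b/a) = arctan(10.3923/6) (quadrant-adjusted) = 60°
z = 12(cos 60° + i sin 60°)


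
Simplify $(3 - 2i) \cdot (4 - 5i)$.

(a1*a2 - b1*b2) + (a1*b2 + b1*a2)i
= (12 - 10) + (-15 + (-8))i
= 2 - 23i


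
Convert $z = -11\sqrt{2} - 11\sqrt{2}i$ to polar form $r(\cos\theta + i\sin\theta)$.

r = |z| = sqrt(a^2 + b^2) = sqrt((-11*sqrt(2))^2 + (-11*sqrt(2))^2) = sqrt(242 + 242) = sqrt(484) = 22
θ = arctan(b/a) = arctan(-15.5563/-15.5563) (quadrant-adjusted) = 225°
z = 22(cos 225° + i sin 225°)


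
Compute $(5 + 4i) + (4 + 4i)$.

(5 + 4) + (4 + 4)i = 9 + 8i


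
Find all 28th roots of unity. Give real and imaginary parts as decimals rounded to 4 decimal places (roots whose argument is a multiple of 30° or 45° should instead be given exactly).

ω_k = e^(2πik/28) = cos(2πk/28) + i sin(2πk/28) for k = 0, 1, ..., 27
Roots: 1, 0.9749 + 0.2225i, 0.9010 + 0.4339i, 0.7818 + 0.6235i, 0.6235 + 0.7818i, 0.4339 + 0.9010i, 0.2225 + 0.9749i, i, -0.2225 + 0.9749i, -0.4339 + 0.9010i, -0.6235 + 0.7818i, -0.7818 + 0.6235i, -0.9010 + 0.4339i, -0.9749 + 0.2225i, -1, -0.9749 - 0.2225i, -0.9010 - 0.4339i, -0.7818 - 0.6235i, -0.6235 - 0.7818i, -0.4339 - 0.9010i, -0.2225 - 0.9749i, -i, 0.2225 - 0.9749i, 0.4339 - 0.9010i, 0.6235 - 0.7818i, 0.7818 - 0.6235i, 0.9010 - 0.4339i, 0.9749 - 0.2225i


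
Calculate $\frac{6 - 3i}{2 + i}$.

Multiply numerator and denominator by conjugate (2 - i):
= (6 - 3i)(2 - i) / (2^2 + 1^2)
= (9 - 12i) / 5
= 9/5 - (12/5)i


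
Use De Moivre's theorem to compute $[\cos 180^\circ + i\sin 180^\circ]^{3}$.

By De Moivre: z^n = r^n(cos(nθ) + i sin(nθ))
= 1^3(cos(3*180°) + i sin(3*180°))
= 1(cos 180° + i sin 180°)
= -1


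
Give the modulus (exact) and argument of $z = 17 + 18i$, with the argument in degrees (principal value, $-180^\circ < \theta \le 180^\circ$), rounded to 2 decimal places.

|z| = sqrt(17^2 + 18^2) = sqrt(613)
arg(z) = arctan(b/a) = arctan(18/17) (quadrant-adjusted) = 46.64°


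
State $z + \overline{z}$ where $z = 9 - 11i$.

z + conjugate(z) = (a + bi) + (a - bi) = 2a
= 2 * 9 = 18


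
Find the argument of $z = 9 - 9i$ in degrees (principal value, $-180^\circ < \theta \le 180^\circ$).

θ = arctan(b/a) = arctan(-9/9) (quadrant-adjusted) = -45°


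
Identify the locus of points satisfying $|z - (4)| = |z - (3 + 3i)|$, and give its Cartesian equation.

|z - z1| = |z - z2| means z is equidistant from z1 and z2,
i.e. the perpendicular bisector of the segment from (4, 0) to (3, 3) (midpoint (7/2, 3/2)).
With z = x + yi, square both sides:
(x - 4)^2 + (y - 0)^2 = (x - 3)^2 + (y - 3)^2
The x^2 and y^2 terms cancel: -2x + 6y = 18 - 16 = 2
Simplify: x - 3y = -1
Locus: Perpendicular bisector of the segment from (4, 0) to (3, 3): the line x - 3y = -1


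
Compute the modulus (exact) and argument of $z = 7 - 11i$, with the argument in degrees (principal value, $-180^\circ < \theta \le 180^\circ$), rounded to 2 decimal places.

|z| = sqrt(7^2 + (-11)^2) = sqrt(170)
arg(z) = arctan(b/a) = arctan(-11/7) (quadrant-adjusted) = -57.53°


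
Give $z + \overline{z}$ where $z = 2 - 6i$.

z + conjugate(z) = (a + bi) + (a - bi) = 2a
= 2 * 2 = 4


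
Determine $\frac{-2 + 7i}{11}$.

Divisor is real, so divide each part by 11:
= -2/11 + (7/11)i


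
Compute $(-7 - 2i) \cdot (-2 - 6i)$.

(a1*a2 - b1*b2) + (a1*b2 + b1*a2)i
= (14 - 12) + (42 + 4)i
= 2 + 46i


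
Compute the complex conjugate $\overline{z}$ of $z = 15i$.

If z = a + bi, then conjugate(z) = a - bi
conjugate(15i) = -15i


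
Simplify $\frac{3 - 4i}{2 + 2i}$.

Multiply numerator and denominator by conjugate (2 - 2i):
= (3 - 4i)(2 - 2i) / (2^2 + 2^2)
= (-2 - 14i) / 8
Divide through by 2: (-1 - 7i) / 4
= -1/4 - (7/4)i


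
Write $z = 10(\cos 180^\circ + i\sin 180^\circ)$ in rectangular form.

a = r cos θ = 10 * -1 = -10
b = r sin θ = 10 * 0 = 0
z = -10


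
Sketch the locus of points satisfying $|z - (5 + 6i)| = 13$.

|z - z0| = r describes a circle centered at z0 with radius r
Here z0 = 5 + 6i and r = 13
Locus: Circle centered at (5, 6) with radius 13


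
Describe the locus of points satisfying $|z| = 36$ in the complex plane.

|z| = 36 means sqrt(x^2 + y^2) = 36
This is a circle of radius 36 centered at the origin


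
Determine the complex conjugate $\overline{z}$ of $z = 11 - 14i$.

If z = a + bi, then conjugate(z) = a - bi
conjugate(11 - 14i) = 11 + 14i


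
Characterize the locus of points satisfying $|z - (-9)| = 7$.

|z - z0| = r describes a circle centered at z0 with radius r
Here z0 = -9 and r = 7
Locus: Circle centered at (-9, 0) with radius 7


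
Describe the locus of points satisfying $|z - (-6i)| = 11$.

|z - z0| = r describes a circle centered at z0 with radius r
Here z0 = -6i and r = 11
Locus: Circle centered at (0, -6) with radius 11


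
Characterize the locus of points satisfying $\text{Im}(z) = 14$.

Im(z) = y where z = x + yi; the equation y = 14 is satisfied by all points with that y-coordinate
Locus: Horizontal line y = 14


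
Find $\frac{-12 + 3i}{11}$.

Divisor is real, so divide each part by 11:
= -12/11 + (3/11)i


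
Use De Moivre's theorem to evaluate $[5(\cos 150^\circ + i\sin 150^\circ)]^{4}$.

By De Moivre: z^n = r^n(cos(nθ) + i sin(nθ))
= 5^4(cos(4*150°) + i sin(4*150°))
= 625(cos 240° + i sin 240°)
= -625/2 - (625*sqrt(3)/2)i


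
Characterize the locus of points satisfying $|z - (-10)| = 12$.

|z - z0| = r describes a circle centered at z0 with radius r
Here z0 = -10 and r = 12
Locus: Circle centered at (-10, 0) with radius 12


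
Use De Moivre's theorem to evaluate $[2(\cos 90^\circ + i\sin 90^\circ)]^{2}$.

By De Moivre: z^n = r^n(cos(nθ) + i sin(nθ))
= 2^2(cos(2*90°) + i sin(2*90°))
= 4(cos 180° + i sin 180°)
= -4


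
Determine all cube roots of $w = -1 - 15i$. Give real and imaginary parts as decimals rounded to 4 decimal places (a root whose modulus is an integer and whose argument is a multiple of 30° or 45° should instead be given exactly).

|w| = sqrt(226) ≈ 15.033296, arg(w) ≈ 266.185925°
Root modulus = sqrt(226)^(1/3) ≈ 2.468036
Root arguments: θ_k = (arg(w) + 360°k)/3 for k = 0, 1, ..., 2
Compute each root as (root modulus)(cos θ_k + i sin θ_k) using full-precision intermediates, then round to 4 decimal places.
Roots: 0.0548 + 2.4674i, -2.1642 - 1.1863i, 2.1095 - 1.2811i


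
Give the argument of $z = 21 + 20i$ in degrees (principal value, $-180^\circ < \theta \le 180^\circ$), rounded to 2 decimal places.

θ = arctan(b/a) = arctan(20/21) (quadrant-adjusted) = 43.60°


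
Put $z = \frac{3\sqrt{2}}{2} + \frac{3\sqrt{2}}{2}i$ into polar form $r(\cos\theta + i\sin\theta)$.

r = |z| = sqrt(a^2 + b^2) = sqrt((3*sqrt(2)/2)^2 + (3*sqrt(2)/2)^2) = sqrt(9/2 + 9/2) = sqrt(9) = 3
θ = arctan(b/a) = arctan(2.1213/2.1213) (quadrant-adjusted) = 45°
z = 3(cos 45° + i sin 45°)


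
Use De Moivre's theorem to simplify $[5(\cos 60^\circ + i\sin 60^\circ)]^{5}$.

By De Moivre: z^n = r^n(cos(nθ) + i sin(nθ))
= 5^5(cos(5*60°) + i sin(5*60°))
= 3125(cos 300° + i sin 300°)
= 3125/2 - (3125*sqrt(3)/2)i


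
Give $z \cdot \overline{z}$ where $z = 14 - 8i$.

z * conjugate(z) = |z|^2 = a^2 + b^2
= 14^2 + (-8)^2 = 260


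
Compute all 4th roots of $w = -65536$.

|w| = 65536, arg(w) = 180°
Root modulus = 65536^(1/4) = 16
Root arguments: θ_k = (180° + 360°k)/4 for k = 0, 1, ..., 3
Roots: 8*sqrt(2) + 8*sqrt(2)i, -8*sqrt(2) + 8*sqrt(2)i, -8*sqrt(2) - 8*sqrt(2)i, 8*sqrt(2) - 8*sqrt(2)i


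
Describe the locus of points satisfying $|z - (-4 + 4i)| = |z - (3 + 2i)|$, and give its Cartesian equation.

|z - z1| = |z - z2| means z is equidistant from z1 and z2,
i.e. the perpendicular bisector of the segment from (-4, 4) to (3, 2) (midpoint (-1/2, 3)).
With z = x + yi, square both sides:
(x - (-4))^2 + (y - 4)^2 = (x - 3)^2 + (y - 2)^2
The x^2 and y^2 terms cancel: 14x + (-4)y = 13 - 32 = -19
Simplify: 14x - 4y = -19
Locus: Perpendicular bisector of the segment from (-4, 4) to (3, 2): the line 14x - 4y = -19


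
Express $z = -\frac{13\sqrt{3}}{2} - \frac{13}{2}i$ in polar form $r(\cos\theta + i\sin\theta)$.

r = |z| = sqrt(a^2 + b^2) = sqrt((-13*sqrt(3)/2)^2 + (-13/2)^2) = sqrt(507/4 + 169/4) = sqrt(169) = 13
θ = arctan(b/a) = arctan(-6.5/-11.2583) (quadrant-adjusted) = 210°
z = 13(cos 210° + i sin 210°)


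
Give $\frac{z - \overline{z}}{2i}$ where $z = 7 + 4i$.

z - conjugate(z) = 2bi
(z - conjugate(z))/(2i) = 2bi/(2i) = b = 4


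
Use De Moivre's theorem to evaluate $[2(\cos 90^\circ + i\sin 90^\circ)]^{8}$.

By De Moivre: z^n = r^n(cos(nθ) + i sin(nθ))
= 2^8(cos(8*90°) + i sin(8*90°))
= 256(cos 0° + i sin 0°)
= 256


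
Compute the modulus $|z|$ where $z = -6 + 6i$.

|z| = sqrt(a^2 + b^2) = sqrt((-6)^2 + 6^2) = sqrt(72) = sqrt(72)


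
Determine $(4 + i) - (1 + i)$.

(4 - 1) + (1 - 1)i = 3


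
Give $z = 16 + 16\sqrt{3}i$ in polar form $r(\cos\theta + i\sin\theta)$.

r = |z| = sqrt(a^2 + b^2) = sqrt((16)^2 + (16*sqrt(3))^2) = sqrt(256 + 768) = sqrt(1024) = 32
θ = arctan(b/a) = arctan(27.7128/16) (quadrant-adjusted) = 60°
z = 32(cos 60° + i sin 60°)


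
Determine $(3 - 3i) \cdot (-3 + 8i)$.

(a1*a2 - b1*b2) + (a1*b2 + b1*a2)i
= (-9 - (-24)) + (24 + 9)i
= 15 + 33i


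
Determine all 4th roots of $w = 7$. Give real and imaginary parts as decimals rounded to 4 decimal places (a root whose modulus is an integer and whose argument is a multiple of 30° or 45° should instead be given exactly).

|w| = 7, arg(w) = 0°
Root modulus = 7^(1/4) ≈ 1.626577
Root arguments: θ_k = (0° + 360°k)/4 for k = 0, 1, ..., 3
Compute each root as (root modulus)(cos θ_k + i sin θ_k) using full-precision intermediates, then round to 4 decimal places.
Roots: 1.6266, 1.6266i, -1.6266, -1.6266i


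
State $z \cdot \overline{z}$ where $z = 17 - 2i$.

z * conjugate(z) = |z|^2 = a^2 + b^2
= 17^2 + (-2)^2 = 293


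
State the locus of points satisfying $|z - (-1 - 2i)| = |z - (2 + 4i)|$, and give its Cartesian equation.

|z - z1| = |z - z2| means z is equidistant from z1 and z2,
i.e. the perpendicular bisector of the segment from (-1, -2) to (2, 4) (midpoint (1/2, 1)).
With z = x + yi, square both sides:
(x - (-1))^2 + (y - (-2))^2 = (x - 2)^2 + (y - 4)^2
The x^2 and y^2 terms cancel: 6x + 12y = 20 - 5 = 15
Simplify: 2x + 4y = 5
Locus: Perpendicular bisector of the segment from (-1, -2) to (2, 4): the line 2x + 4y = 5


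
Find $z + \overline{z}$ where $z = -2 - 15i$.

z + conjugate(z) = (a + bi) + (a - bi) = 2a
= 2 * (-2) = -4


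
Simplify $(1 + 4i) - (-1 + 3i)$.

(1 - (-1)) + (4 - 3)i = 2 + i


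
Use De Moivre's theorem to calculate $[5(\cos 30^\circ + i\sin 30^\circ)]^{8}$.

By De Moivre: z^n = r^n(cos(nθ) + i sin(nθ))
= 5^8(cos(8*30°) + i sin(8*30°))
= 390625(cos 240° + i sin 240°)
= -390625/2 - (390625*sqrt(3)/2)i


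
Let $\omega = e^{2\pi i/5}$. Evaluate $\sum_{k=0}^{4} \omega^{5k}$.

Since 5 divides 5, ω^5 = (ω^5)^1 = 1^1 = 1, so every term is 1.
Sum = 5 · 1 = 5


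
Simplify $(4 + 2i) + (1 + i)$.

(4 + 1) + (2 + 1)i = 5 + 3i


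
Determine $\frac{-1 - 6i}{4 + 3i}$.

Multiply numerator and denominator by conjugate (4 - 3i):
= (-1 - 6i)(4 - 3i) / (4^2 + 3^2)
= (-22 - 21i) / 25
= -22/25 - (21/25)i
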